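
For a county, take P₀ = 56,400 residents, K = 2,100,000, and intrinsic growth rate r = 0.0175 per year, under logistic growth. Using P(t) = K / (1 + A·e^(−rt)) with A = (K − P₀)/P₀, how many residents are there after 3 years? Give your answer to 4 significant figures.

A = (2100000 − 56400)/56400 = 36.23404
P(3) = 2100000 / (1 + 36.23404·e^(−0.0175·3)) = 2100000 / (1 + 36.23404·0.948854)
= 2100000 / 35.38083 ≈ 59354.18

≈ 59,350 residents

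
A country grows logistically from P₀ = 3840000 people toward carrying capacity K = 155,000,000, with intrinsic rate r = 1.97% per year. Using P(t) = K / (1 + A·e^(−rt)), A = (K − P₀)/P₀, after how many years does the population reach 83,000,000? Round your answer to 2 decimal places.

t ≈ 193.66 years

A = (155000000 − 3840000)/3840000 = 39.36458
83000000 = 155000000/(1 + 39.36458·e^(−0.0197t)) → 1 + 39.36458·e^(−0.0197t) = 1.86747
e^(−0.0197t) = 0.022037 → t = ln(45.37862)/0.0197 = 3.81504/0.0197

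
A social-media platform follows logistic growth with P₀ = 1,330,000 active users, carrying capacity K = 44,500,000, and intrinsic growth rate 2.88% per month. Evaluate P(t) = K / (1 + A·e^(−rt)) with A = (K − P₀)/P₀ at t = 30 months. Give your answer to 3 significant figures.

A = (44500000 − 1330000)/1330000 = 32.45865
P(30) = 44500000 / (1 + 32.45865·e^(−0.0288·30)) = 44500000 / (1 + 32.45865·0.421473)
= 44500000 / 14.68044 ≈ 3031244.88

≈ 3,030,000 active users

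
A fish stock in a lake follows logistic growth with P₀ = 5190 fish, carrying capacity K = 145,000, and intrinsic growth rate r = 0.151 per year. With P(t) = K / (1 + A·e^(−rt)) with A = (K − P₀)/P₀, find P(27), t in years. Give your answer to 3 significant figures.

≈ 99,500 fish

A = (145000 − 5190)/5190 = 26.93834
P(27) = 145000 / (1 + 26.93834·e^(−0.151·27)) = 145000 / (1 + 26.93834·0.016958)
= 145000 / 1.45683 ≈ 99531.34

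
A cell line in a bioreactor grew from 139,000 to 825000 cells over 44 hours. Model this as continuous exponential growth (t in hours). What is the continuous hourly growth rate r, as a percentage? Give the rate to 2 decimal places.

825000 = 139000 · e^(r·44)
e^(44r) = 825000/139000 = 5.93525
r = ln(5.93525) / 44 = 1.78091 / 44

r ≈ 4.05% per hour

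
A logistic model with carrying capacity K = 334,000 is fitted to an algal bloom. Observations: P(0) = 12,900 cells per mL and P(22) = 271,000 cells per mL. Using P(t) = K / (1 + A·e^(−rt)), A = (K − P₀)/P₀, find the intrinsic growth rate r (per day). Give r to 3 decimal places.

r ≈ 0.212 per day

A = (334000 − 12900)/12900 = 24.89147
271000 = 334000/(1 + 24.89147·e^(−r·22)) → e^(−22r) = (1.23247 − 1)/24.89147 = 0.009339
r = −ln(0.009339)/22 = 4.67351/22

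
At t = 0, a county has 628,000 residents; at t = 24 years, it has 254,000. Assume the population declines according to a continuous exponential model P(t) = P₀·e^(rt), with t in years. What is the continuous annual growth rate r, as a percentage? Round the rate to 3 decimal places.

254000 = 628000 · e^(r·24)
e^(24r) = 254000/628000 = 0.40446
r = ln(0.40446) / 24 = -0.90521 / 24

r ≈ -3.772% per year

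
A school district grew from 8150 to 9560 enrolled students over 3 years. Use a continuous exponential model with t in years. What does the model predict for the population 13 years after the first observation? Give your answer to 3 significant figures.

r = ln(9560/8150) / 3 ≈ 0.05319 per year
P(13) = 8150 · e^(0.05319·13) = 8150 · 1.99665 ≈ 16272.67

≈ 16,300 enrolled students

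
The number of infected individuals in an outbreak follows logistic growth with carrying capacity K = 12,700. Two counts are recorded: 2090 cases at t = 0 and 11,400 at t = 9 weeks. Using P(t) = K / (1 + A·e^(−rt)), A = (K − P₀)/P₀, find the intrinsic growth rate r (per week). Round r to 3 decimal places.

A = (12700 − 2090)/2090 = 5.07656
11400 = 12700/(1 + 5.07656·e^(−r·9)) → e^(−9r) = (1.11404 − 1)/5.07656 = 0.022463
r = −ln(0.022463)/9 = 3.79588/9

r ≈ 0.422 per week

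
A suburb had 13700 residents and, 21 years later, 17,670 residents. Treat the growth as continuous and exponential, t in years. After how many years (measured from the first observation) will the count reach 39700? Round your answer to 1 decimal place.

r = ln(17670/13700) / 21 ≈ 0.012118 per year
t = ln(39700/13700) / r = 1.06396 / 0.012118 ≈ 87.801

t ≈ 87.8 years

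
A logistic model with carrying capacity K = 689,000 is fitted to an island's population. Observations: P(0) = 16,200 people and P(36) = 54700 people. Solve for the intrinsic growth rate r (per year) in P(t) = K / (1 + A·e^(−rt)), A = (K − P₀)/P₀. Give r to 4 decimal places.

r ≈ 0.0354 per year

A = (689000 − 16200)/16200 = 41.53086
54700 = 689000/(1 + 41.53086·e^(−r·36)) → e^(−36r) = (12.59598 − 1)/41.53086 = 0.279214
r = −ln(0.279214)/36 = 1.27578/36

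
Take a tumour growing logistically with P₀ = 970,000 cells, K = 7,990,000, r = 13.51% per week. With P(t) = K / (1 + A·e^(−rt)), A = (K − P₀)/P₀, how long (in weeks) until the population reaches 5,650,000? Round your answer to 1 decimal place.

t ≈ 21.2 weeks

A = (7990000 − 970000)/970000 = 7.23711
5650000 = 7990000/(1 + 7.23711·e^(−0.1351t)) → 1 + 7.23711·e^(−0.1351t) = 1.41416
e^(−0.1351t) = 0.057227 → t = ln(17.47423)/0.1351 = 2.86073/0.1351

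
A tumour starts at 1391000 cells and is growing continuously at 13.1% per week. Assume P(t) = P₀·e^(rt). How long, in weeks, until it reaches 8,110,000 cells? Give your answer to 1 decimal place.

8110000 = 1391000 · e^(0.131·t)
t = ln(8110000/1391000) / 0.131 = ln(5.83034) / 0.131 = 1.76307 / 0.131

t ≈ 13.5 weeks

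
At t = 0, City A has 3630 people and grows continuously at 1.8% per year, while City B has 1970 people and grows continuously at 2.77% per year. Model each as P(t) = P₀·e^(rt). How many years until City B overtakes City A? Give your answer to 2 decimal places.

3630·e^(0.018t) = 1970·e^(0.0277t)
3630/1970 = e^((0.0277 − 0.018)t) → ln(1.84264) = 0.0097·t
t = 0.6112 / 0.0097

t ≈ 63.01 years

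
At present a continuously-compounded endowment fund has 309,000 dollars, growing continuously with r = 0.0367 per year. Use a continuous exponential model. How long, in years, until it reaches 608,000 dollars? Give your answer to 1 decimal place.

608000 = 309000 · e^(0.0367·t)
t = ln(608000/309000) / 0.0367 = ln(1.96764) / 0.0367 = 0.67683 / 0.0367

t ≈ 18.4 years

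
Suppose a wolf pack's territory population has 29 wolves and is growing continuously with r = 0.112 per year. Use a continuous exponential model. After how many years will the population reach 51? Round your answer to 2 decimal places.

t ≈ 5.04 years

51 = 29 · e^(0.112·t)
t = ln(51/29) / 0.112 = ln(1.75862) / 0.112 = 0.56453 / 0.112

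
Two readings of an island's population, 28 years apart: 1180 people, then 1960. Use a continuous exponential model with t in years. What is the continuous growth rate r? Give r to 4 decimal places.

1960 = 1180 · e^(r·28)
e^(28r) = 1960/1180 = 1.66102
r = ln(1.66102) / 28 = 0.50743 / 28

r ≈ 0.0181 per year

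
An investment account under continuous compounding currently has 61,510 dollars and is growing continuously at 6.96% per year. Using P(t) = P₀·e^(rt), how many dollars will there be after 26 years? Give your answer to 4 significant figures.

P(26) = 61510 · e^(0.0696·26) = 61510 · e^(1.8096)
= 61510 · 6.108 ≈ 375703.31

≈ 375,700 dollars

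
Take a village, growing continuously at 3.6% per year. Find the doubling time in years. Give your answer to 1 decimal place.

doubling time ≈ 19.3 years

doubling time = ln(2) / |r| = 0.69315 / 0.036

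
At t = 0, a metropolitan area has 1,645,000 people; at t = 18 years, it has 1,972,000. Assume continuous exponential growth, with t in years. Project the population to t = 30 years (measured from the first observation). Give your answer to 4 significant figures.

r = ln(1972000/1645000) / 18 ≈ 0.010073 per year
P(30) = 1645000 · e^(0.010073·30) = 1645000 · 1.3528 ≈ 2225363.27

≈ 2,225,000 people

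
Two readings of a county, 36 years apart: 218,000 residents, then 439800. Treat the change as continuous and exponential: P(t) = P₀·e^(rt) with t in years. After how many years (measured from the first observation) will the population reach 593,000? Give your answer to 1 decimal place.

t ≈ 51.3 years

r = ln(439800/218000) / 36 ≈ 0.019495 per year
t = ln(593000/218000) / r = 1.0007 / 0.019495 ≈ 51.331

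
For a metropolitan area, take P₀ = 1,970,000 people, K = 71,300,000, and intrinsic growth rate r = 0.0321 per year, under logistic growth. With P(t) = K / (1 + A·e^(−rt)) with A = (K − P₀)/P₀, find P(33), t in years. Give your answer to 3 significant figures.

A = (71300000 − 1970000)/1970000 = 35.19289
P(33) = 71300000 / (1 + 35.19289·e^(−0.0321·33)) = 71300000 / (1 + 35.19289·0.346698)
= 71300000 / 13.20132 ≈ 5400974.92

≈ 5,400,000 people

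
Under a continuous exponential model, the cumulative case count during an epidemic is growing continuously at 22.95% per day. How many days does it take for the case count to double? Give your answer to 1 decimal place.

doubling time = ln(2) / |r| = 0.69315 / 0.2295

doubling time ≈ 3.0 days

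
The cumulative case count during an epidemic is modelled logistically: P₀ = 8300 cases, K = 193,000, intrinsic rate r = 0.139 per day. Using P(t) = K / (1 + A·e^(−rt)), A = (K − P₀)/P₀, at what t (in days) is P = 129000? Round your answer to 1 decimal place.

t ≈ 27.4 days

A = (193000 − 8300)/8300 = 22.25301
129000 = 193000/(1 + 22.25301·e^(−0.139t)) → 1 + 22.25301·e^(−0.139t) = 1.49612
e^(−0.139t) = 0.022295 → t = ln(44.85373)/0.139 = 3.80341/0.139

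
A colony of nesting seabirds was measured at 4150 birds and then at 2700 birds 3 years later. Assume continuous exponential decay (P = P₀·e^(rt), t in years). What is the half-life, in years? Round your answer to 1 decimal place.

half-life ≈ 4.8 years

r = ln(2700/4150) / 3 = ln(0.6506) / 3 ≈ -0.143286 per year
half-life = ln 2 / |r| = 0.69315 / 0.143286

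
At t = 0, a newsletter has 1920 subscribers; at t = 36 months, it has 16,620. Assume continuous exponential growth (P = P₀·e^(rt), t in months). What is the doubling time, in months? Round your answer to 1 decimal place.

r = ln(16620/1920) / 36 = ln(8.65625) / 36 ≈ 0.059952 per month
doubling time = ln 2 / |r| = 0.69315 / 0.059952

doubling time ≈ 11.6 months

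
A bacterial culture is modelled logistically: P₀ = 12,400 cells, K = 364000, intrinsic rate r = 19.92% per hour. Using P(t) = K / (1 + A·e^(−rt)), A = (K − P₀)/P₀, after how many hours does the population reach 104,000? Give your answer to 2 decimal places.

A = (364000 − 12400)/12400 = 28.35484
104000 = 364000/(1 + 28.35484·e^(−0.1992t)) → 1 + 28.35484·e^(−0.1992t) = 3.5
e^(−0.1992t) = 0.088168 → t = ln(11.34194)/0.1992 = 2.42851/0.1992

t ≈ 12.19 hours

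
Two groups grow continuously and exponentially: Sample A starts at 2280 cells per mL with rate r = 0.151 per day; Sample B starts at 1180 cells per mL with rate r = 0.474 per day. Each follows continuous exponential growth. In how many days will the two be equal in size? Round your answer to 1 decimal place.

2280·e^(0.151t) = 1180·e^(0.474t)
2280/1180 = e^((0.474 − 0.151)t) → ln(1.9322) = 0.323·t
t = 0.65866 / 0.323

t ≈ 2.0 days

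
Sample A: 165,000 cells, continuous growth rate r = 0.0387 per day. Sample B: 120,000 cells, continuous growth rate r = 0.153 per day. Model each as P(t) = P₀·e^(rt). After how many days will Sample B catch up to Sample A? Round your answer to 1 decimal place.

165000·e^(0.0387t) = 120000·e^(0.153t)
165000/120000 = e^((0.153 − 0.0387)t) → ln(1.375) = 0.1143·t
t = 0.31845 / 0.1143

t ≈ 2.8 days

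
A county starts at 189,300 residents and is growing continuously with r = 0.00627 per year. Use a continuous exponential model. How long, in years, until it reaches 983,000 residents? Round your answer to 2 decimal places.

t ≈ 262.72 years

983000 = 189300 · e^(0.00627·t)
t = ln(983000/189300) / 0.00627 = ln(5.19282) / 0.00627 = 1.64728 / 0.00627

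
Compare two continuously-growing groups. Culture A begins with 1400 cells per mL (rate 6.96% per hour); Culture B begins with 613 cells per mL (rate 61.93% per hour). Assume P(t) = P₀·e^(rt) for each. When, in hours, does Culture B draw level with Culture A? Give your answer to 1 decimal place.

t ≈ 1.5 hours

1400·e^(0.0696t) = 613·e^(0.6193t)
1400/613 = e^((0.6193 − 0.0696)t) → ln(2.28385) = 0.5497·t
t = 0.82586 / 0.5497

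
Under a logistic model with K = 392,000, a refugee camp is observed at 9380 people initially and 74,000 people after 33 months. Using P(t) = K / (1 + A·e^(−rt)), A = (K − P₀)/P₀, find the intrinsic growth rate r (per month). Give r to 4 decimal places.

r ≈ 0.0682 per month

A = (392000 − 9380)/9380 = 40.79104
74000 = 392000/(1 + 40.79104·e^(−r·33)) → e^(−33r) = (5.2973 − 1)/40.79104 = 0.105349
r = −ln(0.105349)/33 = 2.25048/33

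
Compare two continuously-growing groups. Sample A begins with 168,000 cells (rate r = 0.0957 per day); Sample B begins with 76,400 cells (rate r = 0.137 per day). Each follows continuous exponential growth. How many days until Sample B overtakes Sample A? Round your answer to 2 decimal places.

168000·e^(0.0957t) = 76400·e^(0.137t)
168000/76400 = e^((0.137 − 0.0957)t) → ln(2.19895) = 0.0413·t
t = 0.78798 / 0.0413

t ≈ 19.08 days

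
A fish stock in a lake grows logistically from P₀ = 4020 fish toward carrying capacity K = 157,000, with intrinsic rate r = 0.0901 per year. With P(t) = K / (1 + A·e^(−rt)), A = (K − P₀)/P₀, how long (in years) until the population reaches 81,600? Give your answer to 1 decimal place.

t ≈ 41.3 years

A = (157000 − 4020)/4020 = 38.05473
81600 = 157000/(1 + 38.05473·e^(−0.0901t)) → 1 + 38.05473·e^(−0.0901t) = 1.92402
e^(−0.0901t) = 0.024281 → t = ln(41.18389)/0.0901 = 3.71805/0.0901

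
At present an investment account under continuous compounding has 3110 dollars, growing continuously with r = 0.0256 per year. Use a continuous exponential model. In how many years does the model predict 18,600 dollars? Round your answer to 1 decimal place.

18600 = 3110 · e^(0.0256·t)
t = ln(18600/3110) / 0.0256 = ln(5.98071) / 0.0256 = 1.78854 / 0.0256

t ≈ 69.9 years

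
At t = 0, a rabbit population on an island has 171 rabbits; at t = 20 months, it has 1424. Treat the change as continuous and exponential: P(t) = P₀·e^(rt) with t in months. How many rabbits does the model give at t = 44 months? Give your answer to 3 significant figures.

r = ln(1424/171) / 20 ≈ 0.105978 per month
P(44) = 171 · e^(0.105978·44) = 171 · 105.95721 ≈ 18118.68

≈ 18,100 rabbits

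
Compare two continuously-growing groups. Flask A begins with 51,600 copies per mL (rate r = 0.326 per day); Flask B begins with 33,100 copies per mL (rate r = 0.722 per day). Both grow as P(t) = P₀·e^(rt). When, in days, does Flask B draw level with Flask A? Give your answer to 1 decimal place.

t ≈ 1.1 days

51600·e^(0.326t) = 33100·e^(0.722t)
51600/33100 = e^((0.722 − 0.326)t) → ln(1.55891) = 0.396·t
t = 0.44399 / 0.396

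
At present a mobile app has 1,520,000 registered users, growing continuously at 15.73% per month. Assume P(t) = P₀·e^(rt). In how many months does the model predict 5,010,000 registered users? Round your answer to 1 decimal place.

5010000 = 1520000 · e^(0.1573·t)
t = ln(5010000/1520000) / 0.1573 = ln(3.29605) / 0.1573 = 1.19273 / 0.1573

t ≈ 7.6 months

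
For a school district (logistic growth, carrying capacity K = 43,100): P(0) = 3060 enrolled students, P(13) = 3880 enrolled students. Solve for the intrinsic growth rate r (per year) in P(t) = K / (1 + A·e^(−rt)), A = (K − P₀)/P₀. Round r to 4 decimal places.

r ≈ 0.0199 per year

A = (43100 − 3060)/3060 = 13.08497
3880 = 43100/(1 + 13.08497·e^(−r·13)) → e^(−13r) = (11.10825 − 1)/13.08497 = 0.772508
r = −ln(0.772508)/13 = 0.25811/13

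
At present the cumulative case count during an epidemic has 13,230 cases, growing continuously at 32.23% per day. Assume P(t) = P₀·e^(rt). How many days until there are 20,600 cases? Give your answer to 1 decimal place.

t ≈ 1.4 days

20600 = 13230 · e^(0.3223·t)
t = ln(20600/13230) / 0.3223 = ln(1.55707) / 0.3223 = 0.4428 / 0.3223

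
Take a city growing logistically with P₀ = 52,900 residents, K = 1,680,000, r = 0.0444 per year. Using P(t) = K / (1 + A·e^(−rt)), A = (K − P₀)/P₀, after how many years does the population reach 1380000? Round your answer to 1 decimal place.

t ≈ 111.5 years

A = (1680000 − 52900)/52900 = 30.75803
1380000 = 1680000/(1 + 30.75803·e^(−0.0444t)) → 1 + 30.75803·e^(−0.0444t) = 1.21739
e^(−0.0444t) = 0.007068 → t = ln(141.48696)/0.0444 = 4.95221/0.0444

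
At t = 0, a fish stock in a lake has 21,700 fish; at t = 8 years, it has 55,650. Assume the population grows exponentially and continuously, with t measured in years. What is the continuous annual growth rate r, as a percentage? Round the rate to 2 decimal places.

55650 = 21700 · e^(r·8)
e^(8r) = 55650/21700 = 2.56452
r = ln(2.56452) / 8 = 0.94177 / 8

r ≈ 11.77% per year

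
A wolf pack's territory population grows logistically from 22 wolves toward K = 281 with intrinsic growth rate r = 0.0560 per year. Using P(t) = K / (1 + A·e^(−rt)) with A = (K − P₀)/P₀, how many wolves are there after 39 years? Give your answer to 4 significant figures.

≈ 120.8 wolves

A = (281 − 22)/22 = 11.77273
P(39) = 281 / (1 + 11.77273·e^(−0.056·39)) = 281 / (1 + 11.77273·0.11259)
= 281 / 2.32549 ≈ 120.83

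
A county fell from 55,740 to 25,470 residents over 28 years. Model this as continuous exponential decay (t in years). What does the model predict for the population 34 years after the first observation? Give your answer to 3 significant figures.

r = ln(25470/55740) / 28 ≈ -0.027971 per year
P(34) = 55740 · e^(-0.027971·34) = 55740 · 0.38634 ≈ 21534.87

≈ 21,500 residents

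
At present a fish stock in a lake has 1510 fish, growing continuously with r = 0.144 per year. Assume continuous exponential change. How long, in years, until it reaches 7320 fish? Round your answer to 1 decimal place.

7320 = 1510 · e^(0.144·t)
t = ln(7320/1510) / 0.144 = ln(4.84768) / 0.144 = 1.5785 / 0.144

t ≈ 11.0 years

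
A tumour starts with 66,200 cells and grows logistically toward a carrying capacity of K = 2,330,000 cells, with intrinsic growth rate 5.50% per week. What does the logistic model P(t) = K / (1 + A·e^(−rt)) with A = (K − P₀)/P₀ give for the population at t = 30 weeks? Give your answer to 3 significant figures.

≈ 308,000 cells

A = (2330000 − 66200)/66200 = 34.19637
P(30) = 2330000 / (1 + 34.19637·e^(−0.055·30)) = 2330000 / (1 + 34.19637·0.19205)
= 2330000 / 7.56741 ≈ 307899.24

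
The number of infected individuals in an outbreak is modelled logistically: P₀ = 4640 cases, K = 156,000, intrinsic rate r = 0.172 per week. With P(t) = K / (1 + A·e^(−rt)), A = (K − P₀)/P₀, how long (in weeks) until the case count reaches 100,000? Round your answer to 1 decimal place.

t ≈ 23.6 weeks

A = (156000 − 4640)/4640 = 32.62069
100000 = 156000/(1 + 32.62069·e^(−0.172t)) → 1 + 32.62069·e^(−0.172t) = 1.56
e^(−0.172t) = 0.017167 → t = ln(58.25123)/0.172 = 4.06477/0.172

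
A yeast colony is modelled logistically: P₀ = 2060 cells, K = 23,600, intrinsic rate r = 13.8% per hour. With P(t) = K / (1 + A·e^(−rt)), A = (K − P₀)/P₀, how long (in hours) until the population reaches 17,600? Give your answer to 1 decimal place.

A = (23600 − 2060)/2060 = 10.45631
17600 = 23600/(1 + 10.45631·e^(−0.138t)) → 1 + 10.45631·e^(−0.138t) = 1.34091
e^(−0.138t) = 0.032603 → t = ln(30.67184)/0.138 = 3.42335/0.138

t ≈ 24.8 hours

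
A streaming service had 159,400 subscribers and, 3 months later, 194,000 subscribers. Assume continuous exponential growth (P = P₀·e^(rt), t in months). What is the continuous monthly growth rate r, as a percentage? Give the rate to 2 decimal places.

194000 = 159400 · e^(r·3)
e^(3r) = 194000/159400 = 1.21706
r = ln(1.21706) / 3 = 0.19644 / 3

r ≈ 6.55% per month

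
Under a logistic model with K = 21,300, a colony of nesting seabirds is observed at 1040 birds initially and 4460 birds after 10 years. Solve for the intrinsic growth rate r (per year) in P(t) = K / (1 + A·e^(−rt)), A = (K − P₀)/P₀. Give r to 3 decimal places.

r ≈ 0.164 per year

A = (21300 − 1040)/1040 = 19.48077
4460 = 21300/(1 + 19.48077·e^(−r·10)) → e^(−10r) = (4.77578 − 1)/19.48077 = 0.193821
r = −ln(0.193821)/10 = 1.64082/10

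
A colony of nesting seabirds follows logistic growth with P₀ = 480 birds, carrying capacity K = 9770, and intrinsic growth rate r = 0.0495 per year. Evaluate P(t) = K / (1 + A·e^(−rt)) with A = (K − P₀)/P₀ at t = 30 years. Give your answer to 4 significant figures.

A = (9770 − 480)/480 = 19.35417
P(30) = 9770 / (1 + 19.35417·e^(−0.0495·30)) = 9770 / (1 + 19.35417·0.226502)
= 9770 / 5.38376 ≈ 1814.72

≈ 1,815 birds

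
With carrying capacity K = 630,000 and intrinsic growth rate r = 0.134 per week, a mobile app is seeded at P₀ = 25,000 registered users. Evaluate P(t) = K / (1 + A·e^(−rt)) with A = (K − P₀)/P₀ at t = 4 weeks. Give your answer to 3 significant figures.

≈ 41,600 registered users

A = (630000 − 25000)/25000 = 24.2
P(4) = 630000 / (1 + 24.2·e^(−0.134·4)) = 630000 / (1 + 24.2·0.585084)
= 630000 / 15.15903 ≈ 41559.39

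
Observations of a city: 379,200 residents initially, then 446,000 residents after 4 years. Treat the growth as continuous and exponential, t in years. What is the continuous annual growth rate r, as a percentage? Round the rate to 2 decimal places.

446000 = 379200 · e^(r·4)
e^(4r) = 446000/379200 = 1.17616
r = ln(1.17616) / 4 = 0.16226 / 4

r ≈ 4.06% per year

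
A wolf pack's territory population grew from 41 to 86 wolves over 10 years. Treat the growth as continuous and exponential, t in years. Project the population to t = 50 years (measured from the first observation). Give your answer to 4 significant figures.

≈ 1,665 wolves

r = ln(86/41) / 10 ≈ 0.074078 per year
P(50) = 41 · e^(0.074078·50) = 41 · 40.60439 ≈ 1664.78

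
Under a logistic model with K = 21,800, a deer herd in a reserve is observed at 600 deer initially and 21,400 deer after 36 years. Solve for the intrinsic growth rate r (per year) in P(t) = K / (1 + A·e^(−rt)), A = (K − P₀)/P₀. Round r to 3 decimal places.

r ≈ 0.210 per year

A = (21800 − 600)/600 = 35.33333
21400 = 21800/(1 + 35.33333·e^(−r·36)) → e^(−36r) = (1.01869 − 1)/35.33333 = 0.000529
r = −ln(0.000529)/36 = 7.54451/36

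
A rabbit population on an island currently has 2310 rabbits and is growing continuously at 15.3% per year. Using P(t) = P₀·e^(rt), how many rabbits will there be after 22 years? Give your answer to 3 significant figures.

≈ 66,900 rabbits

P(22) = 2310 · e^(0.153·22) = 2310 · e^(3.366)
= 2310 · 28.96245 ≈ 66903.25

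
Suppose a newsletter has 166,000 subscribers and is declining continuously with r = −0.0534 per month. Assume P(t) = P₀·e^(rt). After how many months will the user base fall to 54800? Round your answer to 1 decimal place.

t ≈ 20.8 months

54800 = 166000 · e^(-0.0534·t)
t = ln(54800/166000) / -0.0534 = ln(0.33012) / -0.0534 = -1.1083 / -0.0534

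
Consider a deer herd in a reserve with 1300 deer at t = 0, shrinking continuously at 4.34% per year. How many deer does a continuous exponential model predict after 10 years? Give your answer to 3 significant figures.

P(10) = 1300 · e^(-0.0434·10) = 1300 · e^(-0.434)
= 1300 · 0.64791 ≈ 842.29

≈ 842 deer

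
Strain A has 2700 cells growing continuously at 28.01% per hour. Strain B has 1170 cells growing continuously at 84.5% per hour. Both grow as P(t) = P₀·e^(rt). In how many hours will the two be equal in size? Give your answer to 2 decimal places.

2700·e^(0.2801t) = 1170·e^(0.845t)
2700/1170 = e^((0.845 − 0.2801)t) → ln(2.30769) = 0.5649·t
t = 0.83625 / 0.5649

t ≈ 1.48 hours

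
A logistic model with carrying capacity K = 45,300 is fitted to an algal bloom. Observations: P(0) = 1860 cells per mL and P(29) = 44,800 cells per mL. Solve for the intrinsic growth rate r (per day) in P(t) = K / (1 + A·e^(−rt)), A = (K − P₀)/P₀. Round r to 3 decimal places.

A = (45300 − 1860)/1860 = 23.35484
44800 = 45300/(1 + 23.35484·e^(−r·29)) → e^(−29r) = (1.01116 − 1)/23.35484 = 0.000478
r = −ln(0.000478)/29 = 7.64616/29

r ≈ 0.264 per day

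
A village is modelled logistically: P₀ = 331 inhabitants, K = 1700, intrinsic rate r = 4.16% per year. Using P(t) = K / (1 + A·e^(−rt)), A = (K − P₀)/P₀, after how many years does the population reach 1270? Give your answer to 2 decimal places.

t ≈ 60.16 years

A = (1700 − 331)/331 = 4.13595
1270 = 1700/(1 + 4.13595·e^(−0.0416t)) → 1 + 4.13595·e^(−0.0416t) = 1.33858
e^(−0.0416t) = 0.081863 → t = ln(12.21549)/0.0416 = 2.5027/0.0416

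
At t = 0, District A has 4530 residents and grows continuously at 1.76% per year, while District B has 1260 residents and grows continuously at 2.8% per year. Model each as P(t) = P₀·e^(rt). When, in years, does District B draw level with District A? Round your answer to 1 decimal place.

4530·e^(0.0176t) = 1260·e^(0.028t)
4530/1260 = e^((0.028 − 0.0176)t) → ln(3.59524) = 0.0104·t
t = 1.27961 / 0.0104

t ≈ 123.0 years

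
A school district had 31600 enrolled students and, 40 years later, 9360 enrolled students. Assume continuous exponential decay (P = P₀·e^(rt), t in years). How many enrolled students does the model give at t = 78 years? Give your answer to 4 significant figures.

r = ln(9360/31600) / 40 ≈ -0.030418 per year
P(78) = 31600 · e^(-0.030418·78) = 31600 · 0.09324 ≈ 2946.36

≈ 2,946 enrolled students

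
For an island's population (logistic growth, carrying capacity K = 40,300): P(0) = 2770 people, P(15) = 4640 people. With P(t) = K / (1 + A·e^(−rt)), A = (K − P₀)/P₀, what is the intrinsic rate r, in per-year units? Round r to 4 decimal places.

r ≈ 0.0378 per year

A = (40300 − 2770)/2770 = 13.54874
4640 = 40300/(1 + 13.54874·e^(−r·15)) → e^(−15r) = (8.68534 − 1)/13.54874 = 0.567237
r = −ln(0.567237)/15 = 0.56698/15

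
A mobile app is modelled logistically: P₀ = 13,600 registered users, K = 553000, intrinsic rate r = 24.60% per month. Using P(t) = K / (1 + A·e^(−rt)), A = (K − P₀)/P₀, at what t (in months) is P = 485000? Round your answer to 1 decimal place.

A = (553000 − 13600)/13600 = 39.66176
485000 = 553000/(1 + 39.66176·e^(−0.246t)) → 1 + 39.66176·e^(−0.246t) = 1.14021
e^(−0.246t) = 0.003535 → t = ln(282.8817)/0.246 = 5.64503/0.246

t ≈ 22.9 months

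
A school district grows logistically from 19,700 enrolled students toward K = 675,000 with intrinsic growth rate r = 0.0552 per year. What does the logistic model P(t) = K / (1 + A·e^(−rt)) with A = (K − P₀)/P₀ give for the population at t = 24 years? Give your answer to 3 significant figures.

A = (675000 − 19700)/19700 = 33.26396
P(24) = 675000 / (1 + 33.26396·e^(−0.0552·24)) = 675000 / (1 + 33.26396·0.265856)
= 675000 / 9.84343 ≈ 68573.68

≈ 68,600 enrolled students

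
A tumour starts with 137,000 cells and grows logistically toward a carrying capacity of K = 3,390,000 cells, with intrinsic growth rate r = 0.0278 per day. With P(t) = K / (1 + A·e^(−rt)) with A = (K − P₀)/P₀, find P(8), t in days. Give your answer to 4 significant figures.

A = (3390000 − 137000)/137000 = 23.74453
P(8) = 3390000 / (1 + 23.74453·e^(−0.0278·8)) = 3390000 / (1 + 23.74453·0.800595)
= 3390000 / 20.00975 ≈ 169417.41

≈ 169,400 cells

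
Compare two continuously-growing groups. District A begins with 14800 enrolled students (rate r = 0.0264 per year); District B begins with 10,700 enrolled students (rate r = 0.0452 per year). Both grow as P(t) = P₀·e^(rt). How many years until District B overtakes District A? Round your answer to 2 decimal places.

14800·e^(0.0264t) = 10700·e^(0.0452t)
14800/10700 = e^((0.0452 − 0.0264)t) → ln(1.38318) = 0.0188·t
t = 0.32438 / 0.0188

t ≈ 17.25 years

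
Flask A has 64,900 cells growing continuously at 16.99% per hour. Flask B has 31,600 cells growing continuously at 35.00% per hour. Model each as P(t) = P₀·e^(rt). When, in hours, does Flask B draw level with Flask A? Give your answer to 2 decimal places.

64900·e^(0.1699t) = 31600·e^(0.35t)
64900/31600 = e^((0.35 − 0.1699)t) → ln(2.0538) = 0.1801·t
t = 0.71969 / 0.1801

t ≈ 4.00 hours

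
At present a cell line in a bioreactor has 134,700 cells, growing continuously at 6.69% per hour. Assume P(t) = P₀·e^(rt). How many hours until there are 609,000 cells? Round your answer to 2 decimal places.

t ≈ 22.55 hours

609000 = 134700 · e^(0.0669·t)
t = ln(609000/134700) / 0.0669 = ln(4.52116) / 0.0669 = 1.50877 / 0.0669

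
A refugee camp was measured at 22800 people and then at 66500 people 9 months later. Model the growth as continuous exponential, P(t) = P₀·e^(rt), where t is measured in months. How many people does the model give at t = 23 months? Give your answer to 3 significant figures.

≈ 352,000 people

r = ln(66500/22800) / 9 ≈ 0.118938 per month
P(23) = 22800 · e^(0.118938·23) = 22800 · 15.41857 ≈ 351543.35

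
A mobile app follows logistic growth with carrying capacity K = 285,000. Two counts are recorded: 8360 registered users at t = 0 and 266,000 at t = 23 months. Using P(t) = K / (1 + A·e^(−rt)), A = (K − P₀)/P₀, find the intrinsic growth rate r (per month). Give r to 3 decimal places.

A = (285000 − 8360)/8360 = 33.09091
266000 = 285000/(1 + 33.09091·e^(−r·23)) → e^(−23r) = (1.07143 − 1)/33.09091 = 0.002159
r = −ln(0.002159)/23 = 6.13832/23

r ≈ 0.267 per month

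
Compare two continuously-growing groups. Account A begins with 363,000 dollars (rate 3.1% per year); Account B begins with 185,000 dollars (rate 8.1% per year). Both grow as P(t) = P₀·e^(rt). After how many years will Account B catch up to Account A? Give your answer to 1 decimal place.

363000·e^(0.031t) = 185000·e^(0.081t)
363000/185000 = e^((0.081 − 0.031)t) → ln(1.96216) = 0.05·t
t = 0.67405 / 0.05

t ≈ 13.5 years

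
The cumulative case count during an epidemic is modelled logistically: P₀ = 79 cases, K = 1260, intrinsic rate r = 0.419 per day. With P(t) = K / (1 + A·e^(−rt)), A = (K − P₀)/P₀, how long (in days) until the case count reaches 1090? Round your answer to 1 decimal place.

t ≈ 10.9 days

A = (1260 − 79)/79 = 14.94937
1090 = 1260/(1 + 14.94937·e^(−0.419t)) → 1 + 14.94937·e^(−0.419t) = 1.15596
e^(−0.419t) = 0.010433 → t = ln(95.85182)/0.419 = 4.5628/0.419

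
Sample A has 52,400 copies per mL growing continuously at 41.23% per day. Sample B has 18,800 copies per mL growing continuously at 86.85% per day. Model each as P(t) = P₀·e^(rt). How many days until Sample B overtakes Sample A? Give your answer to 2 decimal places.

t ≈ 2.25 days

52400·e^(0.4123t) = 18800·e^(0.8685t)
52400/18800 = e^((0.8685 − 0.4123)t) → ln(2.78723) = 0.4562·t
t = 1.02505 / 0.4562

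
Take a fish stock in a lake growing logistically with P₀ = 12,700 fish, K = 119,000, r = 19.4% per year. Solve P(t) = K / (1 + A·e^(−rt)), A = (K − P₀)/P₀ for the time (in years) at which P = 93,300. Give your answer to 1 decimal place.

t ≈ 17.6 years

A = (119000 − 12700)/12700 = 8.37008
93300 = 119000/(1 + 8.37008·e^(−0.194t)) → 1 + 8.37008·e^(−0.194t) = 1.27546
e^(−0.194t) = 0.03291 → t = ln(30.38632)/0.194 = 3.41399/0.194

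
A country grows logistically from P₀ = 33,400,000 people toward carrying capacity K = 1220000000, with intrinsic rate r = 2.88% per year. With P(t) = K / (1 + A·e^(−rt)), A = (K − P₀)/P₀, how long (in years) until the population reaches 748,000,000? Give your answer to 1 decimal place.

A = (1220000000 − 33400000)/33400000 = 35.52695
748000000 = 1220000000/(1 + 35.52695·e^(−0.0288t)) → 1 + 35.52695·e^(−0.0288t) = 1.63102
e^(−0.0288t) = 0.017762 → t = ln(56.30118)/0.0288 = 4.03072/0.0288

t ≈ 140.0 years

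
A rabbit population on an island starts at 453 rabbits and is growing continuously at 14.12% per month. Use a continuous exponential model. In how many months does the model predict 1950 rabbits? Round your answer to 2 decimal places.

1950 = 453 · e^(0.1412·t)
t = ln(1950/453) / 0.1412 = ln(4.30464) / 0.1412 = 1.45969 / 0.1412

t ≈ 10.34 months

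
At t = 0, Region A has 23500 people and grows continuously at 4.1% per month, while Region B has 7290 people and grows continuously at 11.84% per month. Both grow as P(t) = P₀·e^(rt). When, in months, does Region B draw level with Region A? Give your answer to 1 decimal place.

23500·e^(0.041t) = 7290·e^(0.1184t)
23500/7290 = e^((0.1184 − 0.041)t) → ln(3.22359) = 0.0774·t
t = 1.1705 / 0.0774

t ≈ 15.1 months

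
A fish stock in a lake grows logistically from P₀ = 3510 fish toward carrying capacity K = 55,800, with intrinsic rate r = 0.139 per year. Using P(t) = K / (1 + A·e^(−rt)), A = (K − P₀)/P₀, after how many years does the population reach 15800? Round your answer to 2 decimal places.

t ≈ 12.75 years

A = (55800 − 3510)/3510 = 14.89744
15800 = 55800/(1 + 14.89744·e^(−0.139t)) → 1 + 14.89744·e^(−0.139t) = 3.53165
e^(−0.139t) = 0.169938 → t = ln(5.88449)/0.139 = 1.77232/0.139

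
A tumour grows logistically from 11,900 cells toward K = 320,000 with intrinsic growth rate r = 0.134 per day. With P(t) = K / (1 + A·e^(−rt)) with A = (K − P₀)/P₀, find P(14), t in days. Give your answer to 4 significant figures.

≈ 64,430 cells

A = (320000 − 11900)/11900 = 25.89076
P(14) = 320000 / (1 + 25.89076·e^(−0.134·14)) = 320000 / (1 + 25.89076·0.153202)
= 320000 / 4.96651 ≈ 64431.59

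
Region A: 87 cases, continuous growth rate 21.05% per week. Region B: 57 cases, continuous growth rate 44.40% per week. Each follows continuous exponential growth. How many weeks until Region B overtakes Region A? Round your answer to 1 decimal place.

87·e^(0.2105t) = 57·e^(0.444t)
87/57 = e^((0.444 − 0.2105)t) → ln(1.52632) = 0.2335·t
t = 0.42286 / 0.2335

t ≈ 1.8 weeks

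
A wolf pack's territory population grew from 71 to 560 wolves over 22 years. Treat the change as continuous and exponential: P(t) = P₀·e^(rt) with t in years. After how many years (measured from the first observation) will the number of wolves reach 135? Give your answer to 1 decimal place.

r = ln(560/71) / 22 ≈ 0.093875 per year
t = ln(135/71) / r = 0.64259 / 0.093875 ≈ 6.845

t ≈ 6.8 years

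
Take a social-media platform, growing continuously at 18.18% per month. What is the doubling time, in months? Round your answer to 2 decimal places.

doubling time = ln(2) / |r| = 0.69315 / 0.1818

doubling time ≈ 3.81 months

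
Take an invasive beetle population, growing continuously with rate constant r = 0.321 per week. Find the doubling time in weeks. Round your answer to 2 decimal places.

doubling time = ln(2) / |r| = 0.69315 / 0.321

doubling time ≈ 2.16 weeks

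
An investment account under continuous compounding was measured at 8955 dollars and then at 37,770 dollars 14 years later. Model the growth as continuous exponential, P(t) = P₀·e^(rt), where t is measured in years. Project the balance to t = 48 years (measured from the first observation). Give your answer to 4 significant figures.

≈ 1,245,000 dollars

r = ln(37770/8955) / 14 ≈ 0.102807 per year
P(48) = 8955 · e^(0.102807·48) = 8955 · 139.03886 ≈ 1245093.03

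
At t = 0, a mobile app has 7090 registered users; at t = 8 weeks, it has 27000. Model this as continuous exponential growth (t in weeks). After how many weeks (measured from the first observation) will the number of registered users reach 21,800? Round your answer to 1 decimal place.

t ≈ 6.7 weeks

r = ln(27000/7090) / 8 ≈ 0.167144 per week
t = ln(21800/7090) / r = 1.12322 / 0.167144 ≈ 6.72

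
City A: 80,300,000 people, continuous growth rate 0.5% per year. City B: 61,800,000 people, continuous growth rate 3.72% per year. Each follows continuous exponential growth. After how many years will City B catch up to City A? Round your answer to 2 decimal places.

80300000·e^(0.005t) = 61800000·e^(0.0372t)
80300000/61800000 = e^((0.0372 − 0.005)t) → ln(1.29935) = 0.0322·t
t = 0.26187 / 0.0322

t ≈ 8.13 years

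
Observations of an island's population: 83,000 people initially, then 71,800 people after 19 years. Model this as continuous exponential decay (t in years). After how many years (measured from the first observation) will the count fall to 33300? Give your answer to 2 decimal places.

r = ln(71800/83000) / 19 ≈ -0.007629 per year
t = ln(33300/83000) / r = -0.91328 / -0.007629 ≈ 119.708

t ≈ 119.71 years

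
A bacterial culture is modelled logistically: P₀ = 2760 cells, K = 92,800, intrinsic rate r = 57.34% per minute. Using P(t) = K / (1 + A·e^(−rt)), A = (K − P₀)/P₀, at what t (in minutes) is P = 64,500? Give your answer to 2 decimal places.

A = (92800 − 2760)/2760 = 32.62319
64500 = 92800/(1 + 32.62319·e^(−0.5734t)) → 1 + 32.62319·e^(−0.5734t) = 1.43876
e^(−0.5734t) = 0.013449 → t = ln(74.3532)/0.5734 = 4.30883/0.5734

t ≈ 7.51 minutes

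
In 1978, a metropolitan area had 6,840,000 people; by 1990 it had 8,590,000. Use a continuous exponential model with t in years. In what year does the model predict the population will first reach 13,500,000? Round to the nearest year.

year 2014

r = ln(8590000/6840000) / 12 = 0.22781/12 ≈ 0.018984 per year
t = ln(13500000/6840000) / r = 0.6799/0.018984 ≈ 35.81 years after 1978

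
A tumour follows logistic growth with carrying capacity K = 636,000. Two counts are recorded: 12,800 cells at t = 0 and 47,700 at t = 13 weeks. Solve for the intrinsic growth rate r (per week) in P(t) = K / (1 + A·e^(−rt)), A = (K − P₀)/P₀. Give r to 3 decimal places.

A = (636000 − 12800)/12800 = 48.6875
47700 = 636000/(1 + 48.6875·e^(−r·13)) → e^(−13r) = (13.33333 − 1)/48.6875 = 0.253316
r = −ln(0.253316)/13 = 1.37312/13

r ≈ 0.106 per week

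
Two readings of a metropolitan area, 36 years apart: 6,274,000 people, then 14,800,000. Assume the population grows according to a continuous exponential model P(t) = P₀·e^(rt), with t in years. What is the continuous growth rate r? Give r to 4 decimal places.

14800000 = 6274000 · e^(r·36)
e^(36r) = 14800000/6274000 = 2.35894
r = ln(2.35894) / 36 = 0.85821 / 36

r ≈ 0.0238 per year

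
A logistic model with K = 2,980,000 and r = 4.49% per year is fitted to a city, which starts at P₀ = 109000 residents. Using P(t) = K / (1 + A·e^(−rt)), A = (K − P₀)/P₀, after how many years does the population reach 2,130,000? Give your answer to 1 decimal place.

A = (2980000 − 109000)/109000 = 26.33945
2130000 = 2980000/(1 + 26.33945·e^(−0.0449t)) → 1 + 26.33945·e^(−0.0449t) = 1.39906
e^(−0.0449t) = 0.015151 → t = ln(66.00356)/0.0449 = 4.18971/0.0449

t ≈ 93.3 years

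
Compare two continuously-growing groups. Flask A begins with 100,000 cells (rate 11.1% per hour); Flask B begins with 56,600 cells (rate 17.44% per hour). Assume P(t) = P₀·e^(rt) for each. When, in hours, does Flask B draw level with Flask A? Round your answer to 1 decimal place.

100000·e^(0.111t) = 56600·e^(0.1744t)
100000/56600 = e^((0.1744 − 0.111)t) → ln(1.76678) = 0.0634·t
t = 0.56916 / 0.0634

t ≈ 9.0 hours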